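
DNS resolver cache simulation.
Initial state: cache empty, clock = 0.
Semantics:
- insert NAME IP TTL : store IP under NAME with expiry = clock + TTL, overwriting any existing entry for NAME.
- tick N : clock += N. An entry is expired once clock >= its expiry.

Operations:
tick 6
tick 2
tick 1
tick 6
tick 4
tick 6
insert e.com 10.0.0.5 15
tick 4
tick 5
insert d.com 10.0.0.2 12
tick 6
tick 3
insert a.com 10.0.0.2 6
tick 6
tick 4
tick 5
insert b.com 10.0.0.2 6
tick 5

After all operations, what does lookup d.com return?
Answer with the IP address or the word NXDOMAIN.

Answer: NXDOMAIN

Derivation:
Op 1: tick 6 -> clock=6.
Op 2: tick 2 -> clock=8.
Op 3: tick 1 -> clock=9.
Op 4: tick 6 -> clock=15.
Op 5: tick 4 -> clock=19.
Op 6: tick 6 -> clock=25.
Op 7: insert e.com -> 10.0.0.5 (expiry=25+15=40). clock=25
Op 8: tick 4 -> clock=29.
Op 9: tick 5 -> clock=34.
Op 10: insert d.com -> 10.0.0.2 (expiry=34+12=46). clock=34
Op 11: tick 6 -> clock=40. purged={e.com}
Op 12: tick 3 -> clock=43.
Op 13: insert a.com -> 10.0.0.2 (expiry=43+6=49). clock=43
Op 14: tick 6 -> clock=49. purged={a.com,d.com}
Op 15: tick 4 -> clock=53.
Op 16: tick 5 -> clock=58.
Op 17: insert b.com -> 10.0.0.2 (expiry=58+6=64). clock=58
Op 18: tick 5 -> clock=63.
lookup d.com: not in cache (expired or never inserted)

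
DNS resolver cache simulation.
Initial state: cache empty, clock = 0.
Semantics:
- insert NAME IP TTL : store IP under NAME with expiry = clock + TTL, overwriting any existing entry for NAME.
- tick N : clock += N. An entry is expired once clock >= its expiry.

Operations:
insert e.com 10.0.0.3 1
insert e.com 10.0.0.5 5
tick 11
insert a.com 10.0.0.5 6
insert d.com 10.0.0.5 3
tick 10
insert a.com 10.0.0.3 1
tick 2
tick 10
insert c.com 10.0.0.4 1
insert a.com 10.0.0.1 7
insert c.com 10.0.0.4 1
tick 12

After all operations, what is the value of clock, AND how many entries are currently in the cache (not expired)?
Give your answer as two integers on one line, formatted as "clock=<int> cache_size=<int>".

Answer: clock=45 cache_size=0

Derivation:
Op 1: insert e.com -> 10.0.0.3 (expiry=0+1=1). clock=0
Op 2: insert e.com -> 10.0.0.5 (expiry=0+5=5). clock=0
Op 3: tick 11 -> clock=11. purged={e.com}
Op 4: insert a.com -> 10.0.0.5 (expiry=11+6=17). clock=11
Op 5: insert d.com -> 10.0.0.5 (expiry=11+3=14). clock=11
Op 6: tick 10 -> clock=21. purged={a.com,d.com}
Op 7: insert a.com -> 10.0.0.3 (expiry=21+1=22). clock=21
Op 8: tick 2 -> clock=23. purged={a.com}
Op 9: tick 10 -> clock=33.
Op 10: insert c.com -> 10.0.0.4 (expiry=33+1=34). clock=33
Op 11: insert a.com -> 10.0.0.1 (expiry=33+7=40). clock=33
Op 12: insert c.com -> 10.0.0.4 (expiry=33+1=34). clock=33
Op 13: tick 12 -> clock=45. purged={a.com,c.com}
Final clock = 45
Final cache (unexpired): {} -> size=0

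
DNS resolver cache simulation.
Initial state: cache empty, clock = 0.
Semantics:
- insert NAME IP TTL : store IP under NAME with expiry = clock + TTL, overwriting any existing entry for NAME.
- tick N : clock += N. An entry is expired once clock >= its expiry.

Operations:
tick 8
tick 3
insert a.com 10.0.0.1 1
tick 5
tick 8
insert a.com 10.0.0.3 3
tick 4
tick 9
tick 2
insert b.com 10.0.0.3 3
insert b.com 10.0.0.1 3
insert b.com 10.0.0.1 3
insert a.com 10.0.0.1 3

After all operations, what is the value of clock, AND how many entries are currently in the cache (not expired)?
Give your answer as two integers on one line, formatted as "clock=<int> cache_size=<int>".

Op 1: tick 8 -> clock=8.
Op 2: tick 3 -> clock=11.
Op 3: insert a.com -> 10.0.0.1 (expiry=11+1=12). clock=11
Op 4: tick 5 -> clock=16. purged={a.com}
Op 5: tick 8 -> clock=24.
Op 6: insert a.com -> 10.0.0.3 (expiry=24+3=27). clock=24
Op 7: tick 4 -> clock=28. purged={a.com}
Op 8: tick 9 -> clock=37.
Op 9: tick 2 -> clock=39.
Op 10: insert b.com -> 10.0.0.3 (expiry=39+3=42). clock=39
Op 11: insert b.com -> 10.0.0.1 (expiry=39+3=42). clock=39
Op 12: insert b.com -> 10.0.0.1 (expiry=39+3=42). clock=39
Op 13: insert a.com -> 10.0.0.1 (expiry=39+3=42). clock=39
Final clock = 39
Final cache (unexpired): {a.com,b.com} -> size=2

Answer: clock=39 cache_size=2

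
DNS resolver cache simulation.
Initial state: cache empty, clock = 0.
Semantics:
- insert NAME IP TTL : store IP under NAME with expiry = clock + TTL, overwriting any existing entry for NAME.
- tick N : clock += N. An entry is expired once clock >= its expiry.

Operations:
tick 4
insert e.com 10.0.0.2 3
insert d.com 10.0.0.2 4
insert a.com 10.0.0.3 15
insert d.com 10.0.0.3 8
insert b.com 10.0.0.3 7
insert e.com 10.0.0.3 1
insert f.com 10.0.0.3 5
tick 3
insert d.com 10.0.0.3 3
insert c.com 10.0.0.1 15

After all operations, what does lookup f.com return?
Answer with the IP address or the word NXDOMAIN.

Answer: 10.0.0.3

Derivation:
Op 1: tick 4 -> clock=4.
Op 2: insert e.com -> 10.0.0.2 (expiry=4+3=7). clock=4
Op 3: insert d.com -> 10.0.0.2 (expiry=4+4=8). clock=4
Op 4: insert a.com -> 10.0.0.3 (expiry=4+15=19). clock=4
Op 5: insert d.com -> 10.0.0.3 (expiry=4+8=12). clock=4
Op 6: insert b.com -> 10.0.0.3 (expiry=4+7=11). clock=4
Op 7: insert e.com -> 10.0.0.3 (expiry=4+1=5). clock=4
Op 8: insert f.com -> 10.0.0.3 (expiry=4+5=9). clock=4
Op 9: tick 3 -> clock=7. purged={e.com}
Op 10: insert d.com -> 10.0.0.3 (expiry=7+3=10). clock=7
Op 11: insert c.com -> 10.0.0.1 (expiry=7+15=22). clock=7
lookup f.com: present, ip=10.0.0.3 expiry=9 > clock=7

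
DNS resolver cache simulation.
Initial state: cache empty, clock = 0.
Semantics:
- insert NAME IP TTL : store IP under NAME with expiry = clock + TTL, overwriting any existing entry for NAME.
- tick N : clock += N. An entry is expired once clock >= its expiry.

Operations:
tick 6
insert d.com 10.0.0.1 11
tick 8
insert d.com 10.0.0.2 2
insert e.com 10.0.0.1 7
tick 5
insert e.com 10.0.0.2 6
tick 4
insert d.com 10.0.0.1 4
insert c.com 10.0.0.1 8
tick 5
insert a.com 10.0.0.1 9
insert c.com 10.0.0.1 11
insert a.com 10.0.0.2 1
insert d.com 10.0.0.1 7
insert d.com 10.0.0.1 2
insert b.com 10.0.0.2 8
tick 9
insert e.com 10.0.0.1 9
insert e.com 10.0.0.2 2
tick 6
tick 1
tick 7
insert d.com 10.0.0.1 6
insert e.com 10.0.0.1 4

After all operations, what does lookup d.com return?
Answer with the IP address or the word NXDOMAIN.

Answer: 10.0.0.1

Derivation:
Op 1: tick 6 -> clock=6.
Op 2: insert d.com -> 10.0.0.1 (expiry=6+11=17). clock=6
Op 3: tick 8 -> clock=14.
Op 4: insert d.com -> 10.0.0.2 (expiry=14+2=16). clock=14
Op 5: insert e.com -> 10.0.0.1 (expiry=14+7=21). clock=14
Op 6: tick 5 -> clock=19. purged={d.com}
Op 7: insert e.com -> 10.0.0.2 (expiry=19+6=25). clock=19
Op 8: tick 4 -> clock=23.
Op 9: insert d.com -> 10.0.0.1 (expiry=23+4=27). clock=23
Op 10: insert c.com -> 10.0.0.1 (expiry=23+8=31). clock=23
Op 11: tick 5 -> clock=28. purged={d.com,e.com}
Op 12: insert a.com -> 10.0.0.1 (expiry=28+9=37). clock=28
Op 13: insert c.com -> 10.0.0.1 (expiry=28+11=39). clock=28
Op 14: insert a.com -> 10.0.0.2 (expiry=28+1=29). clock=28
Op 15: insert d.com -> 10.0.0.1 (expiry=28+7=35). clock=28
Op 16: insert d.com -> 10.0.0.1 (expiry=28+2=30). clock=28
Op 17: insert b.com -> 10.0.0.2 (expiry=28+8=36). clock=28
Op 18: tick 9 -> clock=37. purged={a.com,b.com,d.com}
Op 19: insert e.com -> 10.0.0.1 (expiry=37+9=46). clock=37
Op 20: insert e.com -> 10.0.0.2 (expiry=37+2=39). clock=37
Op 21: tick 6 -> clock=43. purged={c.com,e.com}
Op 22: tick 1 -> clock=44.
Op 23: tick 7 -> clock=51.
Op 24: insert d.com -> 10.0.0.1 (expiry=51+6=57). clock=51
Op 25: insert e.com -> 10.0.0.1 (expiry=51+4=55). clock=51
lookup d.com: present, ip=10.0.0.1 expiry=57 > clock=51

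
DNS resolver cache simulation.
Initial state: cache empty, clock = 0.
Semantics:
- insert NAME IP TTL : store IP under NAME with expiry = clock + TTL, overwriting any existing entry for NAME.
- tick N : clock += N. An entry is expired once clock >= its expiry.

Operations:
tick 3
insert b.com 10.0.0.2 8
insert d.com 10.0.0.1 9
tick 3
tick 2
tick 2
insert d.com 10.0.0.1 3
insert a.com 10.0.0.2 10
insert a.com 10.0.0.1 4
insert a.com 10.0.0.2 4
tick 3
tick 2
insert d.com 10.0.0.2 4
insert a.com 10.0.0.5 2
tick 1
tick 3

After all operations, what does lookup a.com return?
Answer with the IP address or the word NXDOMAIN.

Answer: NXDOMAIN

Derivation:
Op 1: tick 3 -> clock=3.
Op 2: insert b.com -> 10.0.0.2 (expiry=3+8=11). clock=3
Op 3: insert d.com -> 10.0.0.1 (expiry=3+9=12). clock=3
Op 4: tick 3 -> clock=6.
Op 5: tick 2 -> clock=8.
Op 6: tick 2 -> clock=10.
Op 7: insert d.com -> 10.0.0.1 (expiry=10+3=13). clock=10
Op 8: insert a.com -> 10.0.0.2 (expiry=10+10=20). clock=10
Op 9: insert a.com -> 10.0.0.1 (expiry=10+4=14). clock=10
Op 10: insert a.com -> 10.0.0.2 (expiry=10+4=14). clock=10
Op 11: tick 3 -> clock=13. purged={b.com,d.com}
Op 12: tick 2 -> clock=15. purged={a.com}
Op 13: insert d.com -> 10.0.0.2 (expiry=15+4=19). clock=15
Op 14: insert a.com -> 10.0.0.5 (expiry=15+2=17). clock=15
Op 15: tick 1 -> clock=16.
Op 16: tick 3 -> clock=19. purged={a.com,d.com}
lookup a.com: not in cache (expired or never inserted)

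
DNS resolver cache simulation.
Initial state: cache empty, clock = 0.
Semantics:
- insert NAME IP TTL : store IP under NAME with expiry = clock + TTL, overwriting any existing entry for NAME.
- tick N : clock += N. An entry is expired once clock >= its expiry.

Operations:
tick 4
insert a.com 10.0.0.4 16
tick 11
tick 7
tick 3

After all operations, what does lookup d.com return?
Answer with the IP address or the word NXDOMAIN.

Answer: NXDOMAIN

Derivation:
Op 1: tick 4 -> clock=4.
Op 2: insert a.com -> 10.0.0.4 (expiry=4+16=20). clock=4
Op 3: tick 11 -> clock=15.
Op 4: tick 7 -> clock=22. purged={a.com}
Op 5: tick 3 -> clock=25.
lookup d.com: not in cache (expired or never inserted)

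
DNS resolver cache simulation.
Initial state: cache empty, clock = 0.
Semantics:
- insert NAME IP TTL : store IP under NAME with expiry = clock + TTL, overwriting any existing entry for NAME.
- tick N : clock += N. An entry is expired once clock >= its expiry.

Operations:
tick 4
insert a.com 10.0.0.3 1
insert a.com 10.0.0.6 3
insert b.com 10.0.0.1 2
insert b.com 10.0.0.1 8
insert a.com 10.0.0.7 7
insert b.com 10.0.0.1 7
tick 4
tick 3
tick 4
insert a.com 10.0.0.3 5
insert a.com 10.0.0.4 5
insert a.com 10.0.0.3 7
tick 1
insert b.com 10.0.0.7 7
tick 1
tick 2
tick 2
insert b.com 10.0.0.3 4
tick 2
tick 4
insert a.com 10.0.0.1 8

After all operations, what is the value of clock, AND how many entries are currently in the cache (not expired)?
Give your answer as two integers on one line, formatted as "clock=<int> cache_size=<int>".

Op 1: tick 4 -> clock=4.
Op 2: insert a.com -> 10.0.0.3 (expiry=4+1=5). clock=4
Op 3: insert a.com -> 10.0.0.6 (expiry=4+3=7). clock=4
Op 4: insert b.com -> 10.0.0.1 (expiry=4+2=6). clock=4
Op 5: insert b.com -> 10.0.0.1 (expiry=4+8=12). clock=4
Op 6: insert a.com -> 10.0.0.7 (expiry=4+7=11). clock=4
Op 7: insert b.com -> 10.0.0.1 (expiry=4+7=11). clock=4
Op 8: tick 4 -> clock=8.
Op 9: tick 3 -> clock=11. purged={a.com,b.com}
Op 10: tick 4 -> clock=15.
Op 11: insert a.com -> 10.0.0.3 (expiry=15+5=20). clock=15
Op 12: insert a.com -> 10.0.0.4 (expiry=15+5=20). clock=15
Op 13: insert a.com -> 10.0.0.3 (expiry=15+7=22). clock=15
Op 14: tick 1 -> clock=16.
Op 15: insert b.com -> 10.0.0.7 (expiry=16+7=23). clock=16
Op 16: tick 1 -> clock=17.
Op 17: tick 2 -> clock=19.
Op 18: tick 2 -> clock=21.
Op 19: insert b.com -> 10.0.0.3 (expiry=21+4=25). clock=21
Op 20: tick 2 -> clock=23. purged={a.com}
Op 21: tick 4 -> clock=27. purged={b.com}
Op 22: insert a.com -> 10.0.0.1 (expiry=27+8=35). clock=27
Final clock = 27
Final cache (unexpired): {a.com} -> size=1

Answer: clock=27 cache_size=1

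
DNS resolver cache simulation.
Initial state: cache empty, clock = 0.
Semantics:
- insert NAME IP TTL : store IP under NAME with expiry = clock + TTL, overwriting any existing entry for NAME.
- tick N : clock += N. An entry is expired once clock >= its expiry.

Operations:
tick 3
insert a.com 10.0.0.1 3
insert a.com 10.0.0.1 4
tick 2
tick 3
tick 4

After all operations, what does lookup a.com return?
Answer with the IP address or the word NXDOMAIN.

Answer: NXDOMAIN

Derivation:
Op 1: tick 3 -> clock=3.
Op 2: insert a.com -> 10.0.0.1 (expiry=3+3=6). clock=3
Op 3: insert a.com -> 10.0.0.1 (expiry=3+4=7). clock=3
Op 4: tick 2 -> clock=5.
Op 5: tick 3 -> clock=8. purged={a.com}
Op 6: tick 4 -> clock=12.
lookup a.com: not in cache (expired or never inserted)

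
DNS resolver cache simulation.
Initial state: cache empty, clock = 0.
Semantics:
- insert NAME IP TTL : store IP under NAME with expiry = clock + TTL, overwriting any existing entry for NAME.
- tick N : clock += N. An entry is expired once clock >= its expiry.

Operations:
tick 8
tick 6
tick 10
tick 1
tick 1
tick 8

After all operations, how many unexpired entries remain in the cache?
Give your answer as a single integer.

Op 1: tick 8 -> clock=8.
Op 2: tick 6 -> clock=14.
Op 3: tick 10 -> clock=24.
Op 4: tick 1 -> clock=25.
Op 5: tick 1 -> clock=26.
Op 6: tick 8 -> clock=34.
Final cache (unexpired): {} -> size=0

Answer: 0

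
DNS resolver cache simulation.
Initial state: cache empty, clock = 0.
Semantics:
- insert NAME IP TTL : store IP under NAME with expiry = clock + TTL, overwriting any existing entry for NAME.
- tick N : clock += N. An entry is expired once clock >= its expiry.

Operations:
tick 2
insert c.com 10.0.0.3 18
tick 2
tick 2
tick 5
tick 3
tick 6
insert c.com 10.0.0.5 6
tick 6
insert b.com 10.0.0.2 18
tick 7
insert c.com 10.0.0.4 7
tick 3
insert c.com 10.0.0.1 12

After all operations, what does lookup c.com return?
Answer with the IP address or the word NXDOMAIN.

Op 1: tick 2 -> clock=2.
Op 2: insert c.com -> 10.0.0.3 (expiry=2+18=20). clock=2
Op 3: tick 2 -> clock=4.
Op 4: tick 2 -> clock=6.
Op 5: tick 5 -> clock=11.
Op 6: tick 3 -> clock=14.
Op 7: tick 6 -> clock=20. purged={c.com}
Op 8: insert c.com -> 10.0.0.5 (expiry=20+6=26). clock=20
Op 9: tick 6 -> clock=26. purged={c.com}
Op 10: insert b.com -> 10.0.0.2 (expiry=26+18=44). clock=26
Op 11: tick 7 -> clock=33.
Op 12: insert c.com -> 10.0.0.4 (expiry=33+7=40). clock=33
Op 13: tick 3 -> clock=36.
Op 14: insert c.com -> 10.0.0.1 (expiry=36+12=48). clock=36
lookup c.com: present, ip=10.0.0.1 expiry=48 > clock=36

Answer: 10.0.0.1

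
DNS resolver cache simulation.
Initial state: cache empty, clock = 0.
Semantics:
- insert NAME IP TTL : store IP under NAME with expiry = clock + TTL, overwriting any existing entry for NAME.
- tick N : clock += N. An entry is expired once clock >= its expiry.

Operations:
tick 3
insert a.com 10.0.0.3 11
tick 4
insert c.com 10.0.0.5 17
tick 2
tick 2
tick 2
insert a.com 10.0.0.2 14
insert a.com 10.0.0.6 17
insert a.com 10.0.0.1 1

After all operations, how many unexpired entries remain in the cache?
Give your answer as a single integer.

Op 1: tick 3 -> clock=3.
Op 2: insert a.com -> 10.0.0.3 (expiry=3+11=14). clock=3
Op 3: tick 4 -> clock=7.
Op 4: insert c.com -> 10.0.0.5 (expiry=7+17=24). clock=7
Op 5: tick 2 -> clock=9.
Op 6: tick 2 -> clock=11.
Op 7: tick 2 -> clock=13.
Op 8: insert a.com -> 10.0.0.2 (expiry=13+14=27). clock=13
Op 9: insert a.com -> 10.0.0.6 (expiry=13+17=30). clock=13
Op 10: insert a.com -> 10.0.0.1 (expiry=13+1=14). clock=13
Final cache (unexpired): {a.com,c.com} -> size=2

Answer: 2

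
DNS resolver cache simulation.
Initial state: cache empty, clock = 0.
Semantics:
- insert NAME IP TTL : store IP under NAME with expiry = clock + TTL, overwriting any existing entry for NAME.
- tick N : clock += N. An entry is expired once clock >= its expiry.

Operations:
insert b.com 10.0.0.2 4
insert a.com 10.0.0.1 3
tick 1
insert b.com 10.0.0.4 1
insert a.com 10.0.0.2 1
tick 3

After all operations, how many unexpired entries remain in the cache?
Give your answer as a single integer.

Op 1: insert b.com -> 10.0.0.2 (expiry=0+4=4). clock=0
Op 2: insert a.com -> 10.0.0.1 (expiry=0+3=3). clock=0
Op 3: tick 1 -> clock=1.
Op 4: insert b.com -> 10.0.0.4 (expiry=1+1=2). clock=1
Op 5: insert a.com -> 10.0.0.2 (expiry=1+1=2). clock=1
Op 6: tick 3 -> clock=4. purged={a.com,b.com}
Final cache (unexpired): {} -> size=0

Answer: 0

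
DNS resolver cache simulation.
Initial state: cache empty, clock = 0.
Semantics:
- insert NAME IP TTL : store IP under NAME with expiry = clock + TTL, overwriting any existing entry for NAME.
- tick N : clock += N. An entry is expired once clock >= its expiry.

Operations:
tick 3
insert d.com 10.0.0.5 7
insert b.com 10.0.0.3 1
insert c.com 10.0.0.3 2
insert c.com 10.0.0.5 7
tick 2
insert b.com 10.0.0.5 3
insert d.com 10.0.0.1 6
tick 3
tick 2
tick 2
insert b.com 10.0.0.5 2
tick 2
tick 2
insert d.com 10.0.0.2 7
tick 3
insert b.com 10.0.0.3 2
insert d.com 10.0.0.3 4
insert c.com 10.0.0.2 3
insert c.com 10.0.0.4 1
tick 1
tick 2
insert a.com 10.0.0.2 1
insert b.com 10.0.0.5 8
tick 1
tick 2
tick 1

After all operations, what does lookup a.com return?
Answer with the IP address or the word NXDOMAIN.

Op 1: tick 3 -> clock=3.
Op 2: insert d.com -> 10.0.0.5 (expiry=3+7=10). clock=3
Op 3: insert b.com -> 10.0.0.3 (expiry=3+1=4). clock=3
Op 4: insert c.com -> 10.0.0.3 (expiry=3+2=5). clock=3
Op 5: insert c.com -> 10.0.0.5 (expiry=3+7=10). clock=3
Op 6: tick 2 -> clock=5. purged={b.com}
Op 7: insert b.com -> 10.0.0.5 (expiry=5+3=8). clock=5
Op 8: insert d.com -> 10.0.0.1 (expiry=5+6=11). clock=5
Op 9: tick 3 -> clock=8. purged={b.com}
Op 10: tick 2 -> clock=10. purged={c.com}
Op 11: tick 2 -> clock=12. purged={d.com}
Op 12: insert b.com -> 10.0.0.5 (expiry=12+2=14). clock=12
Op 13: tick 2 -> clock=14. purged={b.com}
Op 14: tick 2 -> clock=16.
Op 15: insert d.com -> 10.0.0.2 (expiry=16+7=23). clock=16
Op 16: tick 3 -> clock=19.
Op 17: insert b.com -> 10.0.0.3 (expiry=19+2=21). clock=19
Op 18: insert d.com -> 10.0.0.3 (expiry=19+4=23). clock=19
Op 19: insert c.com -> 10.0.0.2 (expiry=19+3=22). clock=19
Op 20: insert c.com -> 10.0.0.4 (expiry=19+1=20). clock=19
Op 21: tick 1 -> clock=20. purged={c.com}
Op 22: tick 2 -> clock=22. purged={b.com}
Op 23: insert a.com -> 10.0.0.2 (expiry=22+1=23). clock=22
Op 24: insert b.com -> 10.0.0.5 (expiry=22+8=30). clock=22
Op 25: tick 1 -> clock=23. purged={a.com,d.com}
Op 26: tick 2 -> clock=25.
Op 27: tick 1 -> clock=26.
lookup a.com: not in cache (expired or never inserted)

Answer: NXDOMAIN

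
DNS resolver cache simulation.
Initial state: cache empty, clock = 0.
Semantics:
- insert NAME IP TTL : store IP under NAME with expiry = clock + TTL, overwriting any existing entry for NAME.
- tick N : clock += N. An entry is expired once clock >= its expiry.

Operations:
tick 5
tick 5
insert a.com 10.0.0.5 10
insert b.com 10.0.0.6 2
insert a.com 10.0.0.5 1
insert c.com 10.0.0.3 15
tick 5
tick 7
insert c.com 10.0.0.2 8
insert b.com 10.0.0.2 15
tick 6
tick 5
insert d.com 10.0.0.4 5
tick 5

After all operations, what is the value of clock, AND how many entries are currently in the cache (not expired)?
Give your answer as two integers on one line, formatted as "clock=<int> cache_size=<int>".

Answer: clock=38 cache_size=0

Derivation:
Op 1: tick 5 -> clock=5.
Op 2: tick 5 -> clock=10.
Op 3: insert a.com -> 10.0.0.5 (expiry=10+10=20). clock=10
Op 4: insert b.com -> 10.0.0.6 (expiry=10+2=12). clock=10
Op 5: insert a.com -> 10.0.0.5 (expiry=10+1=11). clock=10
Op 6: insert c.com -> 10.0.0.3 (expiry=10+15=25). clock=10
Op 7: tick 5 -> clock=15. purged={a.com,b.com}
Op 8: tick 7 -> clock=22.
Op 9: insert c.com -> 10.0.0.2 (expiry=22+8=30). clock=22
Op 10: insert b.com -> 10.0.0.2 (expiry=22+15=37). clock=22
Op 11: tick 6 -> clock=28.
Op 12: tick 5 -> clock=33. purged={c.com}
Op 13: insert d.com -> 10.0.0.4 (expiry=33+5=38). clock=33
Op 14: tick 5 -> clock=38. purged={b.com,d.com}
Final clock = 38
Final cache (unexpired): {} -> size=0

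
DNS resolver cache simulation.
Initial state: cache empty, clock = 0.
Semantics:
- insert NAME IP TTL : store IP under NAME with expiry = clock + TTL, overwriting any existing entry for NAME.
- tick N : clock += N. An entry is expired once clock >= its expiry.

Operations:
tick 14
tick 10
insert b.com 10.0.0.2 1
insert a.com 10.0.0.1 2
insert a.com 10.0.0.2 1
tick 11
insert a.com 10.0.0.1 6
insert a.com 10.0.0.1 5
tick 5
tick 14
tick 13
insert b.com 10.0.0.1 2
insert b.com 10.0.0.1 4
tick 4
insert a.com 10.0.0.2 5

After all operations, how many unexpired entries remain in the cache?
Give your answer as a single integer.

Answer: 1

Derivation:
Op 1: tick 14 -> clock=14.
Op 2: tick 10 -> clock=24.
Op 3: insert b.com -> 10.0.0.2 (expiry=24+1=25). clock=24
Op 4: insert a.com -> 10.0.0.1 (expiry=24+2=26). clock=24
Op 5: insert a.com -> 10.0.0.2 (expiry=24+1=25). clock=24
Op 6: tick 11 -> clock=35. purged={a.com,b.com}
Op 7: insert a.com -> 10.0.0.1 (expiry=35+6=41). clock=35
Op 8: insert a.com -> 10.0.0.1 (expiry=35+5=40). clock=35
Op 9: tick 5 -> clock=40. purged={a.com}
Op 10: tick 14 -> clock=54.
Op 11: tick 13 -> clock=67.
Op 12: insert b.com -> 10.0.0.1 (expiry=67+2=69). clock=67
Op 13: insert b.com -> 10.0.0.1 (expiry=67+4=71). clock=67
Op 14: tick 4 -> clock=71. purged={b.com}
Op 15: insert a.com -> 10.0.0.2 (expiry=71+5=76). clock=71
Final cache (unexpired): {a.com} -> size=1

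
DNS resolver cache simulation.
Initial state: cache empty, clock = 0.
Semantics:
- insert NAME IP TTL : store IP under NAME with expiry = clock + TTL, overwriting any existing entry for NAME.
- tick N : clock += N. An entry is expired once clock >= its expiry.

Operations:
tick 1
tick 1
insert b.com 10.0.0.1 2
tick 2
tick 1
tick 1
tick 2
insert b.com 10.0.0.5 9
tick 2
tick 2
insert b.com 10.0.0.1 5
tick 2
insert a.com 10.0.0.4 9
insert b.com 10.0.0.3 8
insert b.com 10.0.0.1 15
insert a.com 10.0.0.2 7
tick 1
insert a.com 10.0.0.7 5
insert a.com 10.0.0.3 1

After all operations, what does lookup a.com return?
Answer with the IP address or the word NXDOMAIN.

Op 1: tick 1 -> clock=1.
Op 2: tick 1 -> clock=2.
Op 3: insert b.com -> 10.0.0.1 (expiry=2+2=4). clock=2
Op 4: tick 2 -> clock=4. purged={b.com}
Op 5: tick 1 -> clock=5.
Op 6: tick 1 -> clock=6.
Op 7: tick 2 -> clock=8.
Op 8: insert b.com -> 10.0.0.5 (expiry=8+9=17). clock=8
Op 9: tick 2 -> clock=10.
Op 10: tick 2 -> clock=12.
Op 11: insert b.com -> 10.0.0.1 (expiry=12+5=17). clock=12
Op 12: tick 2 -> clock=14.
Op 13: insert a.com -> 10.0.0.4 (expiry=14+9=23). clock=14
Op 14: insert b.com -> 10.0.0.3 (expiry=14+8=22). clock=14
Op 15: insert b.com -> 10.0.0.1 (expiry=14+15=29). clock=14
Op 16: insert a.com -> 10.0.0.2 (expiry=14+7=21). clock=14
Op 17: tick 1 -> clock=15.
Op 18: insert a.com -> 10.0.0.7 (expiry=15+5=20). clock=15
Op 19: insert a.com -> 10.0.0.3 (expiry=15+1=16). clock=15
lookup a.com: present, ip=10.0.0.3 expiry=16 > clock=15

Answer: 10.0.0.3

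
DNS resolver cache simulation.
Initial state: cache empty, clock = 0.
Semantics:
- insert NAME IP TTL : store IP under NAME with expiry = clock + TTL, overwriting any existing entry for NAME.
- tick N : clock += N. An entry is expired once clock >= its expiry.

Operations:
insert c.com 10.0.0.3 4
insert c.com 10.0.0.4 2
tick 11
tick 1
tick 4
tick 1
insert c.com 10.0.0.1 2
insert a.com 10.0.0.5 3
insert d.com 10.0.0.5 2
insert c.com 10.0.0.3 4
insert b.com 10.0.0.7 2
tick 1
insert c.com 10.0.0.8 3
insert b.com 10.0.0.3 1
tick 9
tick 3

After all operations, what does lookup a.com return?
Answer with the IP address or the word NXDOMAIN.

Answer: NXDOMAIN

Derivation:
Op 1: insert c.com -> 10.0.0.3 (expiry=0+4=4). clock=0
Op 2: insert c.com -> 10.0.0.4 (expiry=0+2=2). clock=0
Op 3: tick 11 -> clock=11. purged={c.com}
Op 4: tick 1 -> clock=12.
Op 5: tick 4 -> clock=16.
Op 6: tick 1 -> clock=17.
Op 7: insert c.com -> 10.0.0.1 (expiry=17+2=19). clock=17
Op 8: insert a.com -> 10.0.0.5 (expiry=17+3=20). clock=17
Op 9: insert d.com -> 10.0.0.5 (expiry=17+2=19). clock=17
Op 10: insert c.com -> 10.0.0.3 (expiry=17+4=21). clock=17
Op 11: insert b.com -> 10.0.0.7 (expiry=17+2=19). clock=17
Op 12: tick 1 -> clock=18.
Op 13: insert c.com -> 10.0.0.8 (expiry=18+3=21). clock=18
Op 14: insert b.com -> 10.0.0.3 (expiry=18+1=19). clock=18
Op 15: tick 9 -> clock=27. purged={a.com,b.com,c.com,d.com}
Op 16: tick 3 -> clock=30.
lookup a.com: not in cache (expired or never inserted)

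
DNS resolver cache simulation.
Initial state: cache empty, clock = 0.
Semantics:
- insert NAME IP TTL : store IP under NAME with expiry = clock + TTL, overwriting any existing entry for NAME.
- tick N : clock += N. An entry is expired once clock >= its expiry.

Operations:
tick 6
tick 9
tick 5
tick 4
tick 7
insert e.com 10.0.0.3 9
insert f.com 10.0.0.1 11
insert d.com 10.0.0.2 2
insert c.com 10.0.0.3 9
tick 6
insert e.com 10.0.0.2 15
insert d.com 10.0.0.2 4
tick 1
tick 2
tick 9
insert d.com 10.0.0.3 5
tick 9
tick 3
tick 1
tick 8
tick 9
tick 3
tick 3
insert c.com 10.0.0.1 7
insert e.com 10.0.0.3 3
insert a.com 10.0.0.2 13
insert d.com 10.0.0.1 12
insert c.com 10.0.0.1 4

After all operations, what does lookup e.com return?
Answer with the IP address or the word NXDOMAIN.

Answer: 10.0.0.3

Derivation:
Op 1: tick 6 -> clock=6.
Op 2: tick 9 -> clock=15.
Op 3: tick 5 -> clock=20.
Op 4: tick 4 -> clock=24.
Op 5: tick 7 -> clock=31.
Op 6: insert e.com -> 10.0.0.3 (expiry=31+9=40). clock=31
Op 7: insert f.com -> 10.0.0.1 (expiry=31+11=42). clock=31
Op 8: insert d.com -> 10.0.0.2 (expiry=31+2=33). clock=31
Op 9: insert c.com -> 10.0.0.3 (expiry=31+9=40). clock=31
Op 10: tick 6 -> clock=37. purged={d.com}
Op 11: insert e.com -> 10.0.0.2 (expiry=37+15=52). clock=37
Op 12: insert d.com -> 10.0.0.2 (expiry=37+4=41). clock=37
Op 13: tick 1 -> clock=38.
Op 14: tick 2 -> clock=40. purged={c.com}
Op 15: tick 9 -> clock=49. purged={d.com,f.com}
Op 16: insert d.com -> 10.0.0.3 (expiry=49+5=54). clock=49
Op 17: tick 9 -> clock=58. purged={d.com,e.com}
Op 18: tick 3 -> clock=61.
Op 19: tick 1 -> clock=62.
Op 20: tick 8 -> clock=70.
Op 21: tick 9 -> clock=79.
Op 22: tick 3 -> clock=82.
Op 23: tick 3 -> clock=85.
Op 24: insert c.com -> 10.0.0.1 (expiry=85+7=92). clock=85
Op 25: insert e.com -> 10.0.0.3 (expiry=85+3=88). clock=85
Op 26: insert a.com -> 10.0.0.2 (expiry=85+13=98). clock=85
Op 27: insert d.com -> 10.0.0.1 (expiry=85+12=97). clock=85
Op 28: insert c.com -> 10.0.0.1 (expiry=85+4=89). clock=85
lookup e.com: present, ip=10.0.0.3 expiry=88 > clock=85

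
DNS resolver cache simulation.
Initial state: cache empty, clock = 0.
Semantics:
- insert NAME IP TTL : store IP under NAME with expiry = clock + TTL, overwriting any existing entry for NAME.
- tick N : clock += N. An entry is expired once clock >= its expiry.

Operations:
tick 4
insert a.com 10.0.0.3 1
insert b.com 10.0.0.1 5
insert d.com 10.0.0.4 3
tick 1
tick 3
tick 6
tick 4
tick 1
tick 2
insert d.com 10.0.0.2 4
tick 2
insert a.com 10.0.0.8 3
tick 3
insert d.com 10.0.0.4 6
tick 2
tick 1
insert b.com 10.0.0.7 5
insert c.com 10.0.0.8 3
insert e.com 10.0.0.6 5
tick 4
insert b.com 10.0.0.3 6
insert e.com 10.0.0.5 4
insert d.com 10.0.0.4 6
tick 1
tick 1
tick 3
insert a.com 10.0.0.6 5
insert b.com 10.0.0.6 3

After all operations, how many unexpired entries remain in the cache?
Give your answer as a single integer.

Op 1: tick 4 -> clock=4.
Op 2: insert a.com -> 10.0.0.3 (expiry=4+1=5). clock=4
Op 3: insert b.com -> 10.0.0.1 (expiry=4+5=9). clock=4
Op 4: insert d.com -> 10.0.0.4 (expiry=4+3=7). clock=4
Op 5: tick 1 -> clock=5. purged={a.com}
Op 6: tick 3 -> clock=8. purged={d.com}
Op 7: tick 6 -> clock=14. purged={b.com}
Op 8: tick 4 -> clock=18.
Op 9: tick 1 -> clock=19.
Op 10: tick 2 -> clock=21.
Op 11: insert d.com -> 10.0.0.2 (expiry=21+4=25). clock=21
Op 12: tick 2 -> clock=23.
Op 13: insert a.com -> 10.0.0.8 (expiry=23+3=26). clock=23
Op 14: tick 3 -> clock=26. purged={a.com,d.com}
Op 15: insert d.com -> 10.0.0.4 (expiry=26+6=32). clock=26
Op 16: tick 2 -> clock=28.
Op 17: tick 1 -> clock=29.
Op 18: insert b.com -> 10.0.0.7 (expiry=29+5=34). clock=29
Op 19: insert c.com -> 10.0.0.8 (expiry=29+3=32). clock=29
Op 20: insert e.com -> 10.0.0.6 (expiry=29+5=34). clock=29
Op 21: tick 4 -> clock=33. purged={c.com,d.com}
Op 22: insert b.com -> 10.0.0.3 (expiry=33+6=39). clock=33
Op 23: insert e.com -> 10.0.0.5 (expiry=33+4=37). clock=33
Op 24: insert d.com -> 10.0.0.4 (expiry=33+6=39). clock=33
Op 25: tick 1 -> clock=34.
Op 26: tick 1 -> clock=35.
Op 27: tick 3 -> clock=38. purged={e.com}
Op 28: insert a.com -> 10.0.0.6 (expiry=38+5=43). clock=38
Op 29: insert b.com -> 10.0.0.6 (expiry=38+3=41). clock=38
Final cache (unexpired): {a.com,b.com,d.com} -> size=3

Answer: 3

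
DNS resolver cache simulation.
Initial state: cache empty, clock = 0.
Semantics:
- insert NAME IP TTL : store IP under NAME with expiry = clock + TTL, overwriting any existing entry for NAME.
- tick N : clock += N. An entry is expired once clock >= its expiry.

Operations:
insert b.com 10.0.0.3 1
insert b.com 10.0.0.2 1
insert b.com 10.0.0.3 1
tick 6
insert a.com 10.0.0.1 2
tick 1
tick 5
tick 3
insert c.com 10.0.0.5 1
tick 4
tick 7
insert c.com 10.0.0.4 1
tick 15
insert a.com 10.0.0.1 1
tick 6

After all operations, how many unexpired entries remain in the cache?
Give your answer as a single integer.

Op 1: insert b.com -> 10.0.0.3 (expiry=0+1=1). clock=0
Op 2: insert b.com -> 10.0.0.2 (expiry=0+1=1). clock=0
Op 3: insert b.com -> 10.0.0.3 (expiry=0+1=1). clock=0
Op 4: tick 6 -> clock=6. purged={b.com}
Op 5: insert a.com -> 10.0.0.1 (expiry=6+2=8). clock=6
Op 6: tick 1 -> clock=7.
Op 7: tick 5 -> clock=12. purged={a.com}
Op 8: tick 3 -> clock=15.
Op 9: insert c.com -> 10.0.0.5 (expiry=15+1=16). clock=15
Op 10: tick 4 -> clock=19. purged={c.com}
Op 11: tick 7 -> clock=26.
Op 12: insert c.com -> 10.0.0.4 (expiry=26+1=27). clock=26
Op 13: tick 15 -> clock=41. purged={c.com}
Op 14: insert a.com -> 10.0.0.1 (expiry=41+1=42). clock=41
Op 15: tick 6 -> clock=47. purged={a.com}
Final cache (unexpired): {} -> size=0

Answer: 0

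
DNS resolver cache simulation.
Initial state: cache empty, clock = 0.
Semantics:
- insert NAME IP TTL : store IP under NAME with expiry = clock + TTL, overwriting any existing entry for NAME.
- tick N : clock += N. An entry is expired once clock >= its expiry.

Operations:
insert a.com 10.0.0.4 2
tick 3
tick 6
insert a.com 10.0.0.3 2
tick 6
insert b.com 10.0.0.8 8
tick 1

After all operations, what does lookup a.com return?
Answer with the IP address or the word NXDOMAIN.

Answer: NXDOMAIN

Derivation:
Op 1: insert a.com -> 10.0.0.4 (expiry=0+2=2). clock=0
Op 2: tick 3 -> clock=3. purged={a.com}
Op 3: tick 6 -> clock=9.
Op 4: insert a.com -> 10.0.0.3 (expiry=9+2=11). clock=9
Op 5: tick 6 -> clock=15. purged={a.com}
Op 6: insert b.com -> 10.0.0.8 (expiry=15+8=23). clock=15
Op 7: tick 1 -> clock=16.
lookup a.com: not in cache (expired or never inserted)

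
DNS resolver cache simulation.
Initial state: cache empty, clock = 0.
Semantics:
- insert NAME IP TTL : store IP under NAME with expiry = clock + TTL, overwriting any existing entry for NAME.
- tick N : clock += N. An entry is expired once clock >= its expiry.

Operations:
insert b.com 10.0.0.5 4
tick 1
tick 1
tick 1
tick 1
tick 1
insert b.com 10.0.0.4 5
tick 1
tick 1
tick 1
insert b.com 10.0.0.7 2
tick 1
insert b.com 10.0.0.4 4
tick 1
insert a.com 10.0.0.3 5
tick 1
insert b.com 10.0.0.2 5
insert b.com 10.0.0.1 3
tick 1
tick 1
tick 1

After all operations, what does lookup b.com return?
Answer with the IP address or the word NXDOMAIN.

Answer: NXDOMAIN

Derivation:
Op 1: insert b.com -> 10.0.0.5 (expiry=0+4=4). clock=0
Op 2: tick 1 -> clock=1.
Op 3: tick 1 -> clock=2.
Op 4: tick 1 -> clock=3.
Op 5: tick 1 -> clock=4. purged={b.com}
Op 6: tick 1 -> clock=5.
Op 7: insert b.com -> 10.0.0.4 (expiry=5+5=10). clock=5
Op 8: tick 1 -> clock=6.
Op 9: tick 1 -> clock=7.
Op 10: tick 1 -> clock=8.
Op 11: insert b.com -> 10.0.0.7 (expiry=8+2=10). clock=8
Op 12: tick 1 -> clock=9.
Op 13: insert b.com -> 10.0.0.4 (expiry=9+4=13). clock=9
Op 14: tick 1 -> clock=10.
Op 15: insert a.com -> 10.0.0.3 (expiry=10+5=15). clock=10
Op 16: tick 1 -> clock=11.
Op 17: insert b.com -> 10.0.0.2 (expiry=11+5=16). clock=11
Op 18: insert b.com -> 10.0.0.1 (expiry=11+3=14). clock=11
Op 19: tick 1 -> clock=12.
Op 20: tick 1 -> clock=13.
Op 21: tick 1 -> clock=14. purged={b.com}
lookup b.com: not in cache (expired or never inserted)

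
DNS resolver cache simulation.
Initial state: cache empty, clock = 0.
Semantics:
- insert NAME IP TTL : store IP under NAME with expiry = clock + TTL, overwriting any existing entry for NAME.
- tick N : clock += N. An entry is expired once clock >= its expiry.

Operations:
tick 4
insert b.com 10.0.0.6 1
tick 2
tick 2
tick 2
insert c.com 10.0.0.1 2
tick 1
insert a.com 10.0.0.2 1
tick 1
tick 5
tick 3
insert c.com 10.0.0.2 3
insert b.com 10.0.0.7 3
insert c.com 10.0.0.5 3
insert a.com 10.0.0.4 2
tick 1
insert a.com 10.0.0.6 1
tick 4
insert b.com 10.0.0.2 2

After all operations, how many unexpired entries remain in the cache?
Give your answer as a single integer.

Answer: 1

Derivation:
Op 1: tick 4 -> clock=4.
Op 2: insert b.com -> 10.0.0.6 (expiry=4+1=5). clock=4
Op 3: tick 2 -> clock=6. purged={b.com}
Op 4: tick 2 -> clock=8.
Op 5: tick 2 -> clock=10.
Op 6: insert c.com -> 10.0.0.1 (expiry=10+2=12). clock=10
Op 7: tick 1 -> clock=11.
Op 8: insert a.com -> 10.0.0.2 (expiry=11+1=12). clock=11
Op 9: tick 1 -> clock=12. purged={a.com,c.com}
Op 10: tick 5 -> clock=17.
Op 11: tick 3 -> clock=20.
Op 12: insert c.com -> 10.0.0.2 (expiry=20+3=23). clock=20
Op 13: insert b.com -> 10.0.0.7 (expiry=20+3=23). clock=20
Op 14: insert c.com -> 10.0.0.5 (expiry=20+3=23). clock=20
Op 15: insert a.com -> 10.0.0.4 (expiry=20+2=22). clock=20
Op 16: tick 1 -> clock=21.
Op 17: insert a.com -> 10.0.0.6 (expiry=21+1=22). clock=21
Op 18: tick 4 -> clock=25. purged={a.com,b.com,c.com}
Op 19: insert b.com -> 10.0.0.2 (expiry=25+2=27). clock=25
Final cache (unexpired): {b.com} -> size=1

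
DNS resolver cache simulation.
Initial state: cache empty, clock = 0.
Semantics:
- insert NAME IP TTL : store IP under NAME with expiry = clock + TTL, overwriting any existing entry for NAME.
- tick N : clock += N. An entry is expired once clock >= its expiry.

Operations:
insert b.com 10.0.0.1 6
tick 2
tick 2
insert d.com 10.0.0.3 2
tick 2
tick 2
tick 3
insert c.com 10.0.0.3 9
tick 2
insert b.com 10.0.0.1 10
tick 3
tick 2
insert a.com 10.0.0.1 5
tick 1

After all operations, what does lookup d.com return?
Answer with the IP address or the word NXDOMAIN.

Answer: NXDOMAIN

Derivation:
Op 1: insert b.com -> 10.0.0.1 (expiry=0+6=6). clock=0
Op 2: tick 2 -> clock=2.
Op 3: tick 2 -> clock=4.
Op 4: insert d.com -> 10.0.0.3 (expiry=4+2=6). clock=4
Op 5: tick 2 -> clock=6. purged={b.com,d.com}
Op 6: tick 2 -> clock=8.
Op 7: tick 3 -> clock=11.
Op 8: insert c.com -> 10.0.0.3 (expiry=11+9=20). clock=11
Op 9: tick 2 -> clock=13.
Op 10: insert b.com -> 10.0.0.1 (expiry=13+10=23). clock=13
Op 11: tick 3 -> clock=16.
Op 12: tick 2 -> clock=18.
Op 13: insert a.com -> 10.0.0.1 (expiry=18+5=23). clock=18
Op 14: tick 1 -> clock=19.
lookup d.com: not in cache (expired or never inserted)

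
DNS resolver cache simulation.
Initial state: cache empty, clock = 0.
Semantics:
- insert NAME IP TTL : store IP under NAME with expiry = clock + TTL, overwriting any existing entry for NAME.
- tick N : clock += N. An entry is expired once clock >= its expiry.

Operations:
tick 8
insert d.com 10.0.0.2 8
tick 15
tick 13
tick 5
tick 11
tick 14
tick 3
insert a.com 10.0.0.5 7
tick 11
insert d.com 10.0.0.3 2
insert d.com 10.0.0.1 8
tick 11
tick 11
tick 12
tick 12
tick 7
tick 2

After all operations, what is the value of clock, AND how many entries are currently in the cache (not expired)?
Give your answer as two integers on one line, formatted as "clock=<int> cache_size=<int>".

Op 1: tick 8 -> clock=8.
Op 2: insert d.com -> 10.0.0.2 (expiry=8+8=16). clock=8
Op 3: tick 15 -> clock=23. purged={d.com}
Op 4: tick 13 -> clock=36.
Op 5: tick 5 -> clock=41.
Op 6: tick 11 -> clock=52.
Op 7: tick 14 -> clock=66.
Op 8: tick 3 -> clock=69.
Op 9: insert a.com -> 10.0.0.5 (expiry=69+7=76). clock=69
Op 10: tick 11 -> clock=80. purged={a.com}
Op 11: insert d.com -> 10.0.0.3 (expiry=80+2=82). clock=80
Op 12: insert d.com -> 10.0.0.1 (expiry=80+8=88). clock=80
Op 13: tick 11 -> clock=91. purged={d.com}
Op 14: tick 11 -> clock=102.
Op 15: tick 12 -> clock=114.
Op 16: tick 12 -> clock=126.
Op 17: tick 7 -> clock=133.
Op 18: tick 2 -> clock=135.
Final clock = 135
Final cache (unexpired): {} -> size=0

Answer: clock=135 cache_size=0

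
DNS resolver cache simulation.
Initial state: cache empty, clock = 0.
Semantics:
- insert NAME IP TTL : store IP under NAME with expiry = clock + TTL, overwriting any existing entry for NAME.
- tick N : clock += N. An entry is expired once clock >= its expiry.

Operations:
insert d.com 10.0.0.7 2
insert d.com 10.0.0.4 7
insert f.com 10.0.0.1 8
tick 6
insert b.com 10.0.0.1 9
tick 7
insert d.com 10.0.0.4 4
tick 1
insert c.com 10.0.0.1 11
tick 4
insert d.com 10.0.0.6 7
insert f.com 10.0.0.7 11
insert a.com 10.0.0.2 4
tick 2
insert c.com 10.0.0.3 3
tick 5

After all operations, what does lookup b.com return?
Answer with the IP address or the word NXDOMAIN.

Answer: NXDOMAIN

Derivation:
Op 1: insert d.com -> 10.0.0.7 (expiry=0+2=2). clock=0
Op 2: insert d.com -> 10.0.0.4 (expiry=0+7=7). clock=0
Op 3: insert f.com -> 10.0.0.1 (expiry=0+8=8). clock=0
Op 4: tick 6 -> clock=6.
Op 5: insert b.com -> 10.0.0.1 (expiry=6+9=15). clock=6
Op 6: tick 7 -> clock=13. purged={d.com,f.com}
Op 7: insert d.com -> 10.0.0.4 (expiry=13+4=17). clock=13
Op 8: tick 1 -> clock=14.
Op 9: insert c.com -> 10.0.0.1 (expiry=14+11=25). clock=14
Op 10: tick 4 -> clock=18. purged={b.com,d.com}
Op 11: insert d.com -> 10.0.0.6 (expiry=18+7=25). clock=18
Op 12: insert f.com -> 10.0.0.7 (expiry=18+11=29). clock=18
Op 13: insert a.com -> 10.0.0.2 (expiry=18+4=22). clock=18
Op 14: tick 2 -> clock=20.
Op 15: insert c.com -> 10.0.0.3 (expiry=20+3=23). clock=20
Op 16: tick 5 -> clock=25. purged={a.com,c.com,d.com}
lookup b.com: not in cache (expired or never inserted)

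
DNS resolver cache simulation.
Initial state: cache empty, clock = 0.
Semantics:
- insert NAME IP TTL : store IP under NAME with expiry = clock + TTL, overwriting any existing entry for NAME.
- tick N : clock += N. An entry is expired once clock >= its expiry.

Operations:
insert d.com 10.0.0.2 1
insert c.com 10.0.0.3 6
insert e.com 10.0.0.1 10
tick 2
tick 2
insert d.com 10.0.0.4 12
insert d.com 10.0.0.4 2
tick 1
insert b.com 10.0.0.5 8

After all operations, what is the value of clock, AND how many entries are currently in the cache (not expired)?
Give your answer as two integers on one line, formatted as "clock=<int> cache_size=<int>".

Answer: clock=5 cache_size=4

Derivation:
Op 1: insert d.com -> 10.0.0.2 (expiry=0+1=1). clock=0
Op 2: insert c.com -> 10.0.0.3 (expiry=0+6=6). clock=0
Op 3: insert e.com -> 10.0.0.1 (expiry=0+10=10). clock=0
Op 4: tick 2 -> clock=2. purged={d.com}
Op 5: tick 2 -> clock=4.
Op 6: insert d.com -> 10.0.0.4 (expiry=4+12=16). clock=4
Op 7: insert d.com -> 10.0.0.4 (expiry=4+2=6). clock=4
Op 8: tick 1 -> clock=5.
Op 9: insert b.com -> 10.0.0.5 (expiry=5+8=13). clock=5
Final clock = 5
Final cache (unexpired): {b.com,c.com,d.com,e.com} -> size=4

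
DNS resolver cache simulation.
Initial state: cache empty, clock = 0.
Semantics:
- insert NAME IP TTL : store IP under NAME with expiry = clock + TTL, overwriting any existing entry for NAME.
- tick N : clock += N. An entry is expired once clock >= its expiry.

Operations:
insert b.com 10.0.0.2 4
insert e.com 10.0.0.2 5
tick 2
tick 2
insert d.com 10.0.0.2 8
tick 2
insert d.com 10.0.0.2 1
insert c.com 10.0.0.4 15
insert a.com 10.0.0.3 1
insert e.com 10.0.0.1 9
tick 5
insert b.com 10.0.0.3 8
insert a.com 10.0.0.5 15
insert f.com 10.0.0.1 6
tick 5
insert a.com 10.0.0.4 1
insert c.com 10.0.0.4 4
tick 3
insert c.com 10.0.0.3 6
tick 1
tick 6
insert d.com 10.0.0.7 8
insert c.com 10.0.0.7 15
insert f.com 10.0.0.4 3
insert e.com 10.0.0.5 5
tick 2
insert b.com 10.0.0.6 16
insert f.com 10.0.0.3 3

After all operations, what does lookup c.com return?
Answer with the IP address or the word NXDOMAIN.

Op 1: insert b.com -> 10.0.0.2 (expiry=0+4=4). clock=0
Op 2: insert e.com -> 10.0.0.2 (expiry=0+5=5). clock=0
Op 3: tick 2 -> clock=2.
Op 4: tick 2 -> clock=4. purged={b.com}
Op 5: insert d.com -> 10.0.0.2 (expiry=4+8=12). clock=4
Op 6: tick 2 -> clock=6. purged={e.com}
Op 7: insert d.com -> 10.0.0.2 (expiry=6+1=7). clock=6
Op 8: insert c.com -> 10.0.0.4 (expiry=6+15=21). clock=6
Op 9: insert a.com -> 10.0.0.3 (expiry=6+1=7). clock=6
Op 10: insert e.com -> 10.0.0.1 (expiry=6+9=15). clock=6
Op 11: tick 5 -> clock=11. purged={a.com,d.com}
Op 12: insert b.com -> 10.0.0.3 (expiry=11+8=19). clock=11
Op 13: insert a.com -> 10.0.0.5 (expiry=11+15=26). clock=11
Op 14: insert f.com -> 10.0.0.1 (expiry=11+6=17). clock=11
Op 15: tick 5 -> clock=16. purged={e.com}
Op 16: insert a.com -> 10.0.0.4 (expiry=16+1=17). clock=16
Op 17: insert c.com -> 10.0.0.4 (expiry=16+4=20). clock=16
Op 18: tick 3 -> clock=19. purged={a.com,b.com,f.com}
Op 19: insert c.com -> 10.0.0.3 (expiry=19+6=25). clock=19
Op 20: tick 1 -> clock=20.
Op 21: tick 6 -> clock=26. purged={c.com}
Op 22: insert d.com -> 10.0.0.7 (expiry=26+8=34). clock=26
Op 23: insert c.com -> 10.0.0.7 (expiry=26+15=41). clock=26
Op 24: insert f.com -> 10.0.0.4 (expiry=26+3=29). clock=26
Op 25: insert e.com -> 10.0.0.5 (expiry=26+5=31). clock=26
Op 26: tick 2 -> clock=28.
Op 27: insert b.com -> 10.0.0.6 (expiry=28+16=44). clock=28
Op 28: insert f.com -> 10.0.0.3 (expiry=28+3=31). clock=28
lookup c.com: present, ip=10.0.0.7 expiry=41 > clock=28

Answer: 10.0.0.7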